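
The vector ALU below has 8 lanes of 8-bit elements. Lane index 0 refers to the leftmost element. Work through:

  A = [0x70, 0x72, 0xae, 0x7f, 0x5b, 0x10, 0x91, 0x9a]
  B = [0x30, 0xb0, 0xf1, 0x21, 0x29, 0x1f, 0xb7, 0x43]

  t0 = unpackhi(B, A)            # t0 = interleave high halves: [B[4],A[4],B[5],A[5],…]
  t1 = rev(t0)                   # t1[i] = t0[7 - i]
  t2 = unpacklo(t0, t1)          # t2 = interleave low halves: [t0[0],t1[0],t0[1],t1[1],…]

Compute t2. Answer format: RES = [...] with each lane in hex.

→ t0 |29|5b|1f|10|b7|91|43|9a|
→ t1 |9a|43|91|b7|10|1f|5b|29|
→ t2 |29|9a|5b|43|1f|91|10|b7|

RES = [0x29, 0x9a, 0x5b, 0x43, 0x1f, 0x91, 0x10, 0xb7]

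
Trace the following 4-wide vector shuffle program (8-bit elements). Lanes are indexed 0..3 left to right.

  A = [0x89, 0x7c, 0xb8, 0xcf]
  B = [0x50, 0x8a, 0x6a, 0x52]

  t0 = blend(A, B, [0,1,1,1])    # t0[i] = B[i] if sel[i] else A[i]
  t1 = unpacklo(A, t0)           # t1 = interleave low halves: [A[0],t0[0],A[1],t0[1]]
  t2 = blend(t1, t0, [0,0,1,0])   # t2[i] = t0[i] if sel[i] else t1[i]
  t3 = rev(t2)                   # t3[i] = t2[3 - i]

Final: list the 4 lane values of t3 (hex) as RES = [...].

RES = [ 0x8a  0x6a  0x89  0x89 ]

  t0: 89 8a 6a 52
  t1: 89 89 7c 8a
  t2: 89 89 6a 8a
  t3: 8a 6a 89 89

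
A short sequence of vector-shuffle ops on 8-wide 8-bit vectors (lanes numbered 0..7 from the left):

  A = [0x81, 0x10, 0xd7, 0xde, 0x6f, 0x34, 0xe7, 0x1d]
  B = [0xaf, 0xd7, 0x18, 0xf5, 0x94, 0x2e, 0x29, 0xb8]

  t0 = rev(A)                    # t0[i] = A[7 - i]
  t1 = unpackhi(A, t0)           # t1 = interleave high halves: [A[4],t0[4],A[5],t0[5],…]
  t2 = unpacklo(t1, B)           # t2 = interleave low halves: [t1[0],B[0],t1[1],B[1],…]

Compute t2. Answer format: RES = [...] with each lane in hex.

  t0: 1d e7 34 6f de d7 10 81
  t1: 6f de 34 d7 e7 10 1d 81
  t2: 6f af de d7 34 18 d7 f5

RES = [0x6f, 0xaf, 0xde, 0xd7, 0x34, 0x18, 0xd7, 0xf5]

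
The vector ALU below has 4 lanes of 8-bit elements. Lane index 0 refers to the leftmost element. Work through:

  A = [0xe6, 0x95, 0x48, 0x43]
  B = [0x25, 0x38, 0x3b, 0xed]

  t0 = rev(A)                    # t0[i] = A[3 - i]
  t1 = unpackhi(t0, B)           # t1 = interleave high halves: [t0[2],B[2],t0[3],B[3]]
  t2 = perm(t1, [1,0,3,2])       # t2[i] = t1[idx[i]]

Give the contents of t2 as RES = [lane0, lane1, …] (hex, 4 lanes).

→ t0 |43|48|95|e6|
→ t1 |95|3b|e6|ed|
→ t2 |3b|95|ed|e6|

RES = [0x3b, 0x95, 0xed, 0xe6]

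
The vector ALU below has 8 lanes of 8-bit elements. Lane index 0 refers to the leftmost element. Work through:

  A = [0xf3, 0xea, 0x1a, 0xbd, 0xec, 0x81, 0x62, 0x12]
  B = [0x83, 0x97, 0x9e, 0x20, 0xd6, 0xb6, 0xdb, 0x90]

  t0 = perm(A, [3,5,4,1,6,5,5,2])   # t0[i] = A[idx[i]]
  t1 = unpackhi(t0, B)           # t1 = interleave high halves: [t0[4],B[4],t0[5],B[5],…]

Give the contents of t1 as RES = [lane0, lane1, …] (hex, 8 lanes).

  t0: bd 81 ec ea 62 81 81 1a
  t1: 62 d6 81 b6 81 db 1a 90

RES = [ 0x62  0xd6  0x81  0xb6  0x81  0xdb  0x1a  0x90 ]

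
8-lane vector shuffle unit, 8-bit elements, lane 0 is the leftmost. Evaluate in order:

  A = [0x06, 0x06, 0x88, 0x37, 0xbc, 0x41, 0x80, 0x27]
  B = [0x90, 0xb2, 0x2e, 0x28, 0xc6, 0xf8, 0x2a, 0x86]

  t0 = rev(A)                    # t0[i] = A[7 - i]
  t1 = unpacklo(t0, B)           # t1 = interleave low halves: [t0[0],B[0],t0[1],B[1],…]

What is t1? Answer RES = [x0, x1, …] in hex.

→ t0 |27|80|41|bc|37|88|06|06|
→ t1 |27|90|80|b2|41|2e|bc|28|

RES = [0x27, 0x90, 0x80, 0xb2, 0x41, 0x2e, 0xbc, 0x28]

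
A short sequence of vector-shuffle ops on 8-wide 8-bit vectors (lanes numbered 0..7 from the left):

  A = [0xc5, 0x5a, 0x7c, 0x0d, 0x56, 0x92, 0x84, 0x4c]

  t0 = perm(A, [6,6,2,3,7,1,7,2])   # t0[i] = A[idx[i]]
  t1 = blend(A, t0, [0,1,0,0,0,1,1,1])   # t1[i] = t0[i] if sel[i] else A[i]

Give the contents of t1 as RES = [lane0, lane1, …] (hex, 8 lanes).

RES = [ 0xc5  0x84  0x7c  0x0d  0x56  0x5a  0x4c  0x7c ]

→ t0 |84|84|7c|0d|4c|5a|4c|7c|
→ t1 |c5|84|7c|0d|56|5a|4c|7c|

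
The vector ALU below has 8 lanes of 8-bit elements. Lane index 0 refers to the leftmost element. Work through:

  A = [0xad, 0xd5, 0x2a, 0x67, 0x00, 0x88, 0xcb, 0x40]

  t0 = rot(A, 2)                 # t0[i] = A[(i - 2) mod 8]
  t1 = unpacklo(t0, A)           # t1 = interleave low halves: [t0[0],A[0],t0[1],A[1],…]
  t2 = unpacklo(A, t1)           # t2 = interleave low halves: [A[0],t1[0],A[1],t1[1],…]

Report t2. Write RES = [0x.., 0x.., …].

t0 = [0xcb, 0x40, 0xad, 0xd5, 0x2a, 0x67, 0x00, 0x88]
t1 = [0xcb, 0xad, 0x40, 0xd5, 0xad, 0x2a, 0xd5, 0x67]
t2 = [0xad, 0xcb, 0xd5, 0xad, 0x2a, 0x40, 0x67, 0xd5]

RES = [0xad, 0xcb, 0xd5, 0xad, 0x2a, 0x40, 0x67, 0xd5]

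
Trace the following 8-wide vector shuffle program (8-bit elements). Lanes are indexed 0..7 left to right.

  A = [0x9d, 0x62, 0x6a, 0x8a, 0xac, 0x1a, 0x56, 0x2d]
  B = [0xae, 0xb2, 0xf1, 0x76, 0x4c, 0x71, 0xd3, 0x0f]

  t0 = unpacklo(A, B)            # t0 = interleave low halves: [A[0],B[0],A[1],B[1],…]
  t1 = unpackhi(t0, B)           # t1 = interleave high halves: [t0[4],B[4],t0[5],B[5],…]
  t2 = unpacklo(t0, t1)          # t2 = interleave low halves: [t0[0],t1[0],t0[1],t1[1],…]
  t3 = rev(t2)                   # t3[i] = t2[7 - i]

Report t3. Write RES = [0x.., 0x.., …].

RES = [ 0x71  0xb2  0xf1  0x62  0x4c  0xae  0x6a  0x9d ]

  t0: 9d ae 62 b2 6a f1 8a 76
  t1: 6a 4c f1 71 8a d3 76 0f
  t2: 9d 6a ae 4c 62 f1 b2 71
  t3: 71 b2 f1 62 4c ae 6a 9d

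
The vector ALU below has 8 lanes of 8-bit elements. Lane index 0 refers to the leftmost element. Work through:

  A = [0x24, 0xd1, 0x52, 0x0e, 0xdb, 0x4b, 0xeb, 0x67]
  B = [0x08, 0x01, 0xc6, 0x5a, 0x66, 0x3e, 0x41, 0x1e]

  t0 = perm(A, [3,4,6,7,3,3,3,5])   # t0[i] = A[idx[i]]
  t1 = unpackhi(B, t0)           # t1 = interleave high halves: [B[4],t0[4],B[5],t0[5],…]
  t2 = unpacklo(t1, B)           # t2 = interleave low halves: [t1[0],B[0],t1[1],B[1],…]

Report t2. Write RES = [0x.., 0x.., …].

t0 = [0x0e, 0xdb, 0xeb, 0x67, 0x0e, 0x0e, 0x0e, 0x4b]
t1 = [0x66, 0x0e, 0x3e, 0x0e, 0x41, 0x0e, 0x1e, 0x4b]
t2 = [0x66, 0x08, 0x0e, 0x01, 0x3e, 0xc6, 0x0e, 0x5a]

RES = [0x66, 0x08, 0x0e, 0x01, 0x3e, 0xc6, 0x0e, 0x5a]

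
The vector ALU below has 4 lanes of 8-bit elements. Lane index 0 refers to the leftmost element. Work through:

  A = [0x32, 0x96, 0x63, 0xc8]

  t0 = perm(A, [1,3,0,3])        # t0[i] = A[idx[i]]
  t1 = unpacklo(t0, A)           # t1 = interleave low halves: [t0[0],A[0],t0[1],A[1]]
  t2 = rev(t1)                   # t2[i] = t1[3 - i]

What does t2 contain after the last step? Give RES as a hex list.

RES = [0x96, 0xc8, 0x32, 0x96]

  t0: 96 c8 32 c8
  t1: 96 32 c8 96
  t2: 96 c8 32 96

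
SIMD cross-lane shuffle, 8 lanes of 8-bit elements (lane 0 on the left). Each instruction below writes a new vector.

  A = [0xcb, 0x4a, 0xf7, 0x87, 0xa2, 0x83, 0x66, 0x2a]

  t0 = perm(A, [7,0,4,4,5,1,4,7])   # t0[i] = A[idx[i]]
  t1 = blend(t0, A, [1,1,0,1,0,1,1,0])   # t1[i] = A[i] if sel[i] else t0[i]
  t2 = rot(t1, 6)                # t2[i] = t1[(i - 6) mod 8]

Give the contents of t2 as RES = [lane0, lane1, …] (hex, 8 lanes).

t0 = [0x2a, 0xcb, 0xa2, 0xa2, 0x83, 0x4a, 0xa2, 0x2a]
t1 = [0xcb, 0x4a, 0xa2, 0x87, 0x83, 0x83, 0x66, 0x2a]
t2 = [0xa2, 0x87, 0x83, 0x83, 0x66, 0x2a, 0xcb, 0x4a]

RES = [0xa2, 0x87, 0x83, 0x83, 0x66, 0x2a, 0xcb, 0x4a]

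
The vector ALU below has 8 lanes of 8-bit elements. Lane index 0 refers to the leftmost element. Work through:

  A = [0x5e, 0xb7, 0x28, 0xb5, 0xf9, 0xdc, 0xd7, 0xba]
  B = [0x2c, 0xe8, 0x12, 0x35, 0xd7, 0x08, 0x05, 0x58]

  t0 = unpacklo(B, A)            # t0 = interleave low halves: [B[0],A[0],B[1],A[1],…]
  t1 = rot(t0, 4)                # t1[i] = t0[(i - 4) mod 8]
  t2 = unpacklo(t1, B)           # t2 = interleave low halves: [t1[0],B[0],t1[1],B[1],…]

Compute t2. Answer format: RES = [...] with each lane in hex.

  t0: 2c 5e e8 b7 12 28 35 b5
  t1: 12 28 35 b5 2c 5e e8 b7
  t2: 12 2c 28 e8 35 12 b5 35

RES = [0x12, 0x2c, 0x28, 0xe8, 0x35, 0x12, 0xb5, 0x35]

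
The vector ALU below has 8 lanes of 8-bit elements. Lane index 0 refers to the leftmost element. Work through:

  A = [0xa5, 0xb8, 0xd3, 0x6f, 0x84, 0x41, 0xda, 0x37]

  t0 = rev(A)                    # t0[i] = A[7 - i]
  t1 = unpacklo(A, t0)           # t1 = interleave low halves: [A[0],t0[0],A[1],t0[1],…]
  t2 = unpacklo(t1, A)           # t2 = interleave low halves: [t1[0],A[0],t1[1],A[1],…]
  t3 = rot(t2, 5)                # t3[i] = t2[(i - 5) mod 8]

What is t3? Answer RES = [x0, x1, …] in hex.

  t0: 37 da 41 84 6f d3 b8 a5
  t1: a5 37 b8 da d3 41 6f 84
  t2: a5 a5 37 b8 b8 d3 da 6f
  t3: b8 b8 d3 da 6f a5 a5 37

RES = [ 0xb8  0xb8  0xd3  0xda  0x6f  0xa5  0xa5  0x37 ]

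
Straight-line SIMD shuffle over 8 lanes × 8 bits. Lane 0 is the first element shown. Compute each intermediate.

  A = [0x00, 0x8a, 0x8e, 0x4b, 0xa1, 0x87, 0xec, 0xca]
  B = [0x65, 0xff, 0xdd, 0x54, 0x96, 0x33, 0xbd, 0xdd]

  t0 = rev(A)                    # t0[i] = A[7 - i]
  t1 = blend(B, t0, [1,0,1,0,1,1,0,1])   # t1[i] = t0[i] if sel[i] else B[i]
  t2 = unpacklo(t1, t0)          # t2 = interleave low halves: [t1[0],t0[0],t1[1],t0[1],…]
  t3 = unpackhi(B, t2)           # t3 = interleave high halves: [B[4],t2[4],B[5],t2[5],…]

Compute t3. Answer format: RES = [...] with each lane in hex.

  t0: ca ec 87 a1 4b 8e 8a 00
  t1: ca ff 87 54 4b 8e bd 00
  t2: ca ca ff ec 87 87 54 a1
  t3: 96 87 33 87 bd 54 dd a1

RES = [0x96, 0x87, 0x33, 0x87, 0xbd, 0x54, 0xdd, 0xa1]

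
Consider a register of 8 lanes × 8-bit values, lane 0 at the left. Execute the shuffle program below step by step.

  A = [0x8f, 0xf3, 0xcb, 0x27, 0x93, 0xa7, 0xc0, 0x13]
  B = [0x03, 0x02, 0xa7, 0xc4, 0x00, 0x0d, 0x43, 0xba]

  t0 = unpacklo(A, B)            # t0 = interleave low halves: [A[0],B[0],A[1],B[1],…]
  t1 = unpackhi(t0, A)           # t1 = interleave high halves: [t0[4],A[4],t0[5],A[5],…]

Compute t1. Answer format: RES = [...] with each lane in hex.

→ t0 |8f|03|f3|02|cb|a7|27|c4|
→ t1 |cb|93|a7|a7|27|c0|c4|13|

RES = [ 0xcb  0x93  0xa7  0xa7  0x27  0xc0  0xc4  0x13 ]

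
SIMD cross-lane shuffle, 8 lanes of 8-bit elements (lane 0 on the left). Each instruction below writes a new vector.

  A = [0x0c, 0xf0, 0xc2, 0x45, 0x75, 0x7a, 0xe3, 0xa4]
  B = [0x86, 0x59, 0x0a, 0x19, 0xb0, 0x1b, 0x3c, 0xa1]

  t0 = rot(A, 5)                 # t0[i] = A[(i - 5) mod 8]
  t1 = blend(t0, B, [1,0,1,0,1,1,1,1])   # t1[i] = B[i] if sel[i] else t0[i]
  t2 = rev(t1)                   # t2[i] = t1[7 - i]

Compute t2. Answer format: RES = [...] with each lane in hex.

  t0: 45 75 7a e3 a4 0c f0 c2
  t1: 86 75 0a e3 b0 1b 3c a1
  t2: a1 3c 1b b0 e3 0a 75 86

RES = [0xa1, 0x3c, 0x1b, 0xb0, 0xe3, 0x0a, 0x75, 0x86]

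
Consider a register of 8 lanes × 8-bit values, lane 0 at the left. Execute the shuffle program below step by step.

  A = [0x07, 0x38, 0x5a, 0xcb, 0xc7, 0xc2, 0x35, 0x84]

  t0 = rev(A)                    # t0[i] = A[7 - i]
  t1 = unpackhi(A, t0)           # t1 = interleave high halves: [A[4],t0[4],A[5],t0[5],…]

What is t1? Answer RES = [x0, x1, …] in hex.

RES = [ 0xc7  0xcb  0xc2  0x5a  0x35  0x38  0x84  0x07 ]

  t0: 84 35 c2 c7 cb 5a 38 07
  t1: c7 cb c2 5a 35 38 84 07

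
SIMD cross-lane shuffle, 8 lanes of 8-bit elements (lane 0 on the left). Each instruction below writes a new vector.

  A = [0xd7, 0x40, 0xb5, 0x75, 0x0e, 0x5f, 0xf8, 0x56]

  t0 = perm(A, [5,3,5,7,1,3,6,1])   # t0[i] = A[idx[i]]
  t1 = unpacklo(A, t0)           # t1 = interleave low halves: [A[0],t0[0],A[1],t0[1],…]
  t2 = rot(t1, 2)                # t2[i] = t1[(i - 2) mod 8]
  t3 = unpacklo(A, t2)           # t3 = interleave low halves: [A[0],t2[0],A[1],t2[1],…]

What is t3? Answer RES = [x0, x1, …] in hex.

RES = [ 0xd7  0x75  0x40  0x56  0xb5  0xd7  0x75  0x5f ]

t0 = [0x5f, 0x75, 0x5f, 0x56, 0x40, 0x75, 0xf8, 0x40]
t1 = [0xd7, 0x5f, 0x40, 0x75, 0xb5, 0x5f, 0x75, 0x56]
t2 = [0x75, 0x56, 0xd7, 0x5f, 0x40, 0x75, 0xb5, 0x5f]
t3 = [0xd7, 0x75, 0x40, 0x56, 0xb5, 0xd7, 0x75, 0x5f]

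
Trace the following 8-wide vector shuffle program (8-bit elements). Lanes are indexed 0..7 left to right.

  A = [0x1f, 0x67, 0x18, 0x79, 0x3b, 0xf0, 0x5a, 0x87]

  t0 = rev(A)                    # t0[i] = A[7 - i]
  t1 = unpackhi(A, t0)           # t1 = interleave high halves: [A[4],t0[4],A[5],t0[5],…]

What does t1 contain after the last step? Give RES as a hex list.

RES = [ 0x3b  0x79  0xf0  0x18  0x5a  0x67  0x87  0x1f ]

t0 = [0x87, 0x5a, 0xf0, 0x3b, 0x79, 0x18, 0x67, 0x1f]
t1 = [0x3b, 0x79, 0xf0, 0x18, 0x5a, 0x67, 0x87, 0x1f]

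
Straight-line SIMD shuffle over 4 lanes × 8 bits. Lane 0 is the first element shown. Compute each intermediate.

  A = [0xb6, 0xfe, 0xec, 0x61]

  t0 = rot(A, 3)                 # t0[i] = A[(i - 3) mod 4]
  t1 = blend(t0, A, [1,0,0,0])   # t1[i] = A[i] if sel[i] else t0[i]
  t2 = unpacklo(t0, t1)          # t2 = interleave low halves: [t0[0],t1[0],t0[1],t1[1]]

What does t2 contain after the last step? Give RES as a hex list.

t0 = [0xfe, 0xec, 0x61, 0xb6]
t1 = [0xb6, 0xec, 0x61, 0xb6]
t2 = [0xfe, 0xb6, 0xec, 0xec]

RES = [0xfe, 0xb6, 0xec, 0xec]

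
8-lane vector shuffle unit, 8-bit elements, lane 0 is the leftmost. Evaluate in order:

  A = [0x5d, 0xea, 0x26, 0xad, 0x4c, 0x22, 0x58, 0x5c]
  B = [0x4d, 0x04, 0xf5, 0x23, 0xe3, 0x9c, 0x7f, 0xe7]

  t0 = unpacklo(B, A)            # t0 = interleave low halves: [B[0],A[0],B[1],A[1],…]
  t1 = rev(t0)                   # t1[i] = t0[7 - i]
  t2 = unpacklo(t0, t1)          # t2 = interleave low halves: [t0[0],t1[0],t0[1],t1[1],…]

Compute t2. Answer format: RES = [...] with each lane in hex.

RES = [0x4d, 0xad, 0x5d, 0x23, 0x04, 0x26, 0xea, 0xf5]

→ t0 |4d|5d|04|ea|f5|26|23|ad|
→ t1 |ad|23|26|f5|ea|04|5d|4d|
→ t2 |4d|ad|5d|23|04|26|ea|f5|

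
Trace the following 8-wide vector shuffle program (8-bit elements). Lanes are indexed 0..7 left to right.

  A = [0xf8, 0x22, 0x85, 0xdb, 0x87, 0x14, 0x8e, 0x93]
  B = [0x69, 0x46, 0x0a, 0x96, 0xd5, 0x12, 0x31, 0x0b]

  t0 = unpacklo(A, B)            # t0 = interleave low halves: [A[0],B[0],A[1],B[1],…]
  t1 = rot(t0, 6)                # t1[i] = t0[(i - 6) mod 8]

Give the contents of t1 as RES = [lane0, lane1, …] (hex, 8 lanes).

RES = [ 0x22  0x46  0x85  0x0a  0xdb  0x96  0xf8  0x69 ]

→ t0 |f8|69|22|46|85|0a|db|96|
→ t1 |22|46|85|0a|db|96|f8|69|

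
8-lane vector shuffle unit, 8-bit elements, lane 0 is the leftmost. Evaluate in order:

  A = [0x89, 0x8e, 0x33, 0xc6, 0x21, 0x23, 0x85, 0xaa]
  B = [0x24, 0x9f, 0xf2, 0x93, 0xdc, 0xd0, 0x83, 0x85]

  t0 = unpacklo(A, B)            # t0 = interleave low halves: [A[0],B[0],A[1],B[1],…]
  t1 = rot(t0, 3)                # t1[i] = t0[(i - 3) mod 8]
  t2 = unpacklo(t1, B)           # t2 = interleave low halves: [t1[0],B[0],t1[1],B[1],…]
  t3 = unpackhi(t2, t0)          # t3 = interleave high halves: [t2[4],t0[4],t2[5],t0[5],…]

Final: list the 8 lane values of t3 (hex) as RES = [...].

RES = [ 0x93  0x33  0xf2  0xf2  0x89  0xc6  0x93  0x93 ]

  t0: 89 24 8e 9f 33 f2 c6 93
  t1: f2 c6 93 89 24 8e 9f 33
  t2: f2 24 c6 9f 93 f2 89 93
  t3: 93 33 f2 f2 89 c6 93 93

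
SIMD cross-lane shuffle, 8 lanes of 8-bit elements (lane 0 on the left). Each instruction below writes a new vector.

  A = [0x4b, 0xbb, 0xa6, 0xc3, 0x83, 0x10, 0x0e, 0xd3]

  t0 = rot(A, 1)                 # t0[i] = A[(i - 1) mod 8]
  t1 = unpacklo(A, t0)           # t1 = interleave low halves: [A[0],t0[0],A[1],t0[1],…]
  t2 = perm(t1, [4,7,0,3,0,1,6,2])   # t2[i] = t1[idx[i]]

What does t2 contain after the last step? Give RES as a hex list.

RES = [ 0xa6  0xa6  0x4b  0x4b  0x4b  0xd3  0xc3  0xbb ]

  t0: d3 4b bb a6 c3 83 10 0e
  t1: 4b d3 bb 4b a6 bb c3 a6
  t2: a6 a6 4b 4b 4b d3 c3 bb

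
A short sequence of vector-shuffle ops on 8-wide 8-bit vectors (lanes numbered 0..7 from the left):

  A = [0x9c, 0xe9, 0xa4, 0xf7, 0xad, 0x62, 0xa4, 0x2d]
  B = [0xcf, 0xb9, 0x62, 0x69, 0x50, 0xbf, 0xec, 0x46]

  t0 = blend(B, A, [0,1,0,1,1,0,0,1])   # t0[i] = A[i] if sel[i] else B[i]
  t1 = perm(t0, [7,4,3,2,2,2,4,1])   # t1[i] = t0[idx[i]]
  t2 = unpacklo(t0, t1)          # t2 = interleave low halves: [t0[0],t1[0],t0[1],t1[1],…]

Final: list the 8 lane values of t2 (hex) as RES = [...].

  t0: cf e9 62 f7 ad bf ec 2d
  t1: 2d ad f7 62 62 62 ad e9
  t2: cf 2d e9 ad 62 f7 f7 62

RES = [0xcf, 0x2d, 0xe9, 0xad, 0x62, 0xf7, 0xf7, 0x62]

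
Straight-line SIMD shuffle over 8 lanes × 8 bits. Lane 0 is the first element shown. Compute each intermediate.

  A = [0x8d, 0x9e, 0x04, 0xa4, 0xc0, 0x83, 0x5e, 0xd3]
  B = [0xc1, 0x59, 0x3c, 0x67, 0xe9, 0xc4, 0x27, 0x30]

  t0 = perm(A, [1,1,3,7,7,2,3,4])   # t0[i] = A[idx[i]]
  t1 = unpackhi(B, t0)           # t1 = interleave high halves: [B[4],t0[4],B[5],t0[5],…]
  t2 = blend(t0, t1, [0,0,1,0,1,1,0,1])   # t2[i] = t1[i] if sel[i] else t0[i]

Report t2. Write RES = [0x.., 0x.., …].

RES = [0x9e, 0x9e, 0xc4, 0xd3, 0x27, 0xa4, 0xa4, 0xc0]

  t0: 9e 9e a4 d3 d3 04 a4 c0
  t1: e9 d3 c4 04 27 a4 30 c0
  t2: 9e 9e c4 d3 27 a4 a4 c0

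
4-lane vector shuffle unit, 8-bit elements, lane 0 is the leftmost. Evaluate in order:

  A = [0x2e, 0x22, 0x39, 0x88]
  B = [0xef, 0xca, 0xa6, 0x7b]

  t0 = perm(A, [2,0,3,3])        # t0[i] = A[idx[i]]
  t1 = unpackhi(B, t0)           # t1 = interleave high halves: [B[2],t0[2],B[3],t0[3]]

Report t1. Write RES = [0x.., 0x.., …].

RES = [0xa6, 0x88, 0x7b, 0x88]

t0 = [0x39, 0x2e, 0x88, 0x88]
t1 = [0xa6, 0x88, 0x7b, 0x88]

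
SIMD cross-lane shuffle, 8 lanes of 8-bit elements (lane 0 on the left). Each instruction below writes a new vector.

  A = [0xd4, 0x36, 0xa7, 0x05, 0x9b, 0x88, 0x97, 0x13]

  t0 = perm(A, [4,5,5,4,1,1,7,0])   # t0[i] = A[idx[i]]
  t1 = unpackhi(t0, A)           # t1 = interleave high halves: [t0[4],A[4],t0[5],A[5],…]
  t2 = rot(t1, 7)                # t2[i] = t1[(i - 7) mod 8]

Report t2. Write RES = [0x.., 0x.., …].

t0 = [0x9b, 0x88, 0x88, 0x9b, 0x36, 0x36, 0x13, 0xd4]
t1 = [0x36, 0x9b, 0x36, 0x88, 0x13, 0x97, 0xd4, 0x13]
t2 = [0x9b, 0x36, 0x88, 0x13, 0x97, 0xd4, 0x13, 0x36]

RES = [0x9b, 0x36, 0x88, 0x13, 0x97, 0xd4, 0x13, 0x36]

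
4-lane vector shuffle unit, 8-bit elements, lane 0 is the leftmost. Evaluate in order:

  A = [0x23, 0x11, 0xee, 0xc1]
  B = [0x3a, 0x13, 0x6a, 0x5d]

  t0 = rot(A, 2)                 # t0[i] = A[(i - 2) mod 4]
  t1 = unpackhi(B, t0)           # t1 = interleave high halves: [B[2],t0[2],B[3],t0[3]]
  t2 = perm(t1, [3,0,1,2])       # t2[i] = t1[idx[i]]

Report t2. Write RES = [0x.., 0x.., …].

  t0: ee c1 23 11
  t1: 6a 23 5d 11
  t2: 11 6a 23 5d

RES = [ 0x11  0x6a  0x23  0x5d ]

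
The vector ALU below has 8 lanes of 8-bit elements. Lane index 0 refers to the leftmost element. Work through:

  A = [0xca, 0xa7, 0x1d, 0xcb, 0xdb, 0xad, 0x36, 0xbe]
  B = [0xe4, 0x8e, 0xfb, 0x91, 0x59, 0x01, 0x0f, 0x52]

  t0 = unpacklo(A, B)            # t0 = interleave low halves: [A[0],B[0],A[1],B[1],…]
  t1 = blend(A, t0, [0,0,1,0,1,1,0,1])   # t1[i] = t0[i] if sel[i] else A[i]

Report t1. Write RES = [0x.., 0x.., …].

→ t0 |ca|e4|a7|8e|1d|fb|cb|91|
→ t1 |ca|a7|a7|cb|1d|fb|36|91|

RES = [0xca, 0xa7, 0xa7, 0xcb, 0x1d, 0xfb, 0x36, 0x91]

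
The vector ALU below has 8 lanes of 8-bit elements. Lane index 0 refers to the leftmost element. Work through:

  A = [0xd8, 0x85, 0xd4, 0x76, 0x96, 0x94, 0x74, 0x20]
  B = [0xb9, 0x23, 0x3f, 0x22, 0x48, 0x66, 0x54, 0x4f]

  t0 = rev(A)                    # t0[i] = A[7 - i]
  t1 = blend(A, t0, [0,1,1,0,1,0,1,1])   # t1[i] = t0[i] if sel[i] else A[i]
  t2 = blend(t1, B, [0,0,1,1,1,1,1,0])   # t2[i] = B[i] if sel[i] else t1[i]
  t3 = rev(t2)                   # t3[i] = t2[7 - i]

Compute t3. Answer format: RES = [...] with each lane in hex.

t0 = [0x20, 0x74, 0x94, 0x96, 0x76, 0xd4, 0x85, 0xd8]
t1 = [0xd8, 0x74, 0x94, 0x76, 0x76, 0x94, 0x85, 0xd8]
t2 = [0xd8, 0x74, 0x3f, 0x22, 0x48, 0x66, 0x54, 0xd8]
t3 = [0xd8, 0x54, 0x66, 0x48, 0x22, 0x3f, 0x74, 0xd8]

RES = [0xd8, 0x54, 0x66, 0x48, 0x22, 0x3f, 0x74, 0xd8]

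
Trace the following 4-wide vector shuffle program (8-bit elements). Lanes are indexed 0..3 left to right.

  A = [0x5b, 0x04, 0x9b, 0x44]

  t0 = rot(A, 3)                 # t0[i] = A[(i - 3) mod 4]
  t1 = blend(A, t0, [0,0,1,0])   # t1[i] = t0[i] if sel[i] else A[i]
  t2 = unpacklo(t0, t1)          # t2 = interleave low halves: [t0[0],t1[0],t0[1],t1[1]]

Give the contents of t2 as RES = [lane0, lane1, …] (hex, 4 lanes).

→ t0 |04|9b|44|5b|
→ t1 |5b|04|44|44|
→ t2 |04|5b|9b|04|

RES = [ 0x04  0x5b  0x9b  0x04 ]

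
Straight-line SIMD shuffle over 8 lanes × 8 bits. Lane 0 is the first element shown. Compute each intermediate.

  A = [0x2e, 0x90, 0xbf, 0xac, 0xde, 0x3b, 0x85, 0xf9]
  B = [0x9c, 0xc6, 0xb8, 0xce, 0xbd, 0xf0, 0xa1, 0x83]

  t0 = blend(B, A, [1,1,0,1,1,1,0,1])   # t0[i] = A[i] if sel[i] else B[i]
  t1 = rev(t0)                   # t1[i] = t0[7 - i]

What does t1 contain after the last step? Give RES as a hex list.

RES = [ 0xf9  0xa1  0x3b  0xde  0xac  0xb8  0x90  0x2e ]

t0 = [0x2e, 0x90, 0xb8, 0xac, 0xde, 0x3b, 0xa1, 0xf9]
t1 = [0xf9, 0xa1, 0x3b, 0xde, 0xac, 0xb8, 0x90, 0x2e]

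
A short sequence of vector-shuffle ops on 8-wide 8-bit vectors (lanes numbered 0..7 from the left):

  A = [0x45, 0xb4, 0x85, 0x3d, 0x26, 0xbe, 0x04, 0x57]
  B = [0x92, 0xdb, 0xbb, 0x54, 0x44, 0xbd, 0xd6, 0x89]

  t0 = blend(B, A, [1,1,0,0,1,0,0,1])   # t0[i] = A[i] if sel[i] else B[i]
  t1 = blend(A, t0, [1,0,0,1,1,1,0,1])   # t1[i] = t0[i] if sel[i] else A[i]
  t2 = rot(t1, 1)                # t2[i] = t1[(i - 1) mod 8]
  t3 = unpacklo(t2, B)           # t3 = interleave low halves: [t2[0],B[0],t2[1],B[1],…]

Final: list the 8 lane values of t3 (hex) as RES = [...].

t0 = [0x45, 0xb4, 0xbb, 0x54, 0x26, 0xbd, 0xd6, 0x57]
t1 = [0x45, 0xb4, 0x85, 0x54, 0x26, 0xbd, 0x04, 0x57]
t2 = [0x57, 0x45, 0xb4, 0x85, 0x54, 0x26, 0xbd, 0x04]
t3 = [0x57, 0x92, 0x45, 0xdb, 0xb4, 0xbb, 0x85, 0x54]

RES = [ 0x57  0x92  0x45  0xdb  0xb4  0xbb  0x85  0x54 ]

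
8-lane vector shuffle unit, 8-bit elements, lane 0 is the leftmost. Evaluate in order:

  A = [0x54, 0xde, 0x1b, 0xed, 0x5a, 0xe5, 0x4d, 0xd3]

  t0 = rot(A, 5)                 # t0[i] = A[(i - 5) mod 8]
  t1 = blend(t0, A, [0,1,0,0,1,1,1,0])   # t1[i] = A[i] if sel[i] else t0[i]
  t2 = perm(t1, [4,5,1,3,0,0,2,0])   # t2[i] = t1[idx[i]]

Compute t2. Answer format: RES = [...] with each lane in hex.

RES = [ 0x5a  0xe5  0xde  0x4d  0xed  0xed  0xe5  0xed ]

t0 = [0xed, 0x5a, 0xe5, 0x4d, 0xd3, 0x54, 0xde, 0x1b]
t1 = [0xed, 0xde, 0xe5, 0x4d, 0x5a, 0xe5, 0x4d, 0x1b]
t2 = [0x5a, 0xe5, 0xde, 0x4d, 0xed, 0xed, 0xe5, 0xed]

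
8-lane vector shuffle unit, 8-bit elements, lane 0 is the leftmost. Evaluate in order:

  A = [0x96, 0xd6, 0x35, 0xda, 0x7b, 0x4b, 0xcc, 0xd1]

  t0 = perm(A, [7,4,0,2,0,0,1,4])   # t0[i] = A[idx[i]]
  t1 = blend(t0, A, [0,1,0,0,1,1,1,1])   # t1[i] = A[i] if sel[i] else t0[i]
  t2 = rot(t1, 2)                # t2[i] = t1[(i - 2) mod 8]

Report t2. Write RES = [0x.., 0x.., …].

RES = [0xcc, 0xd1, 0xd1, 0xd6, 0x96, 0x35, 0x7b, 0x4b]

  t0: d1 7b 96 35 96 96 d6 7b
  t1: d1 d6 96 35 7b 4b cc d1
  t2: cc d1 d1 d6 96 35 7b 4b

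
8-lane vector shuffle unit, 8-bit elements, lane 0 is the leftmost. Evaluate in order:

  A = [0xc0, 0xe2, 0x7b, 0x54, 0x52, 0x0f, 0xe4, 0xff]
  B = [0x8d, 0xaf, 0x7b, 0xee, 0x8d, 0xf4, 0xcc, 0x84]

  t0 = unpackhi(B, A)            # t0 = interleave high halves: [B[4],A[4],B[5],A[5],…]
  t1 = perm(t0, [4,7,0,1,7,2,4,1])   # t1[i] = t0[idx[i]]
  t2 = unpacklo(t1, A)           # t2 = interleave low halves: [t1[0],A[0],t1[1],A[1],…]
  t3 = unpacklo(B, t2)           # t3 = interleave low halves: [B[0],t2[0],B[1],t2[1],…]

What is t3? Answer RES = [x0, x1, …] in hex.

→ t0 |8d|52|f4|0f|cc|e4|84|ff|
→ t1 |cc|ff|8d|52|ff|f4|cc|52|
→ t2 |cc|c0|ff|e2|8d|7b|52|54|
→ t3 |8d|cc|af|c0|7b|ff|ee|e2|

RES = [0x8d, 0xcc, 0xaf, 0xc0, 0x7b, 0xff, 0xee, 0xe2]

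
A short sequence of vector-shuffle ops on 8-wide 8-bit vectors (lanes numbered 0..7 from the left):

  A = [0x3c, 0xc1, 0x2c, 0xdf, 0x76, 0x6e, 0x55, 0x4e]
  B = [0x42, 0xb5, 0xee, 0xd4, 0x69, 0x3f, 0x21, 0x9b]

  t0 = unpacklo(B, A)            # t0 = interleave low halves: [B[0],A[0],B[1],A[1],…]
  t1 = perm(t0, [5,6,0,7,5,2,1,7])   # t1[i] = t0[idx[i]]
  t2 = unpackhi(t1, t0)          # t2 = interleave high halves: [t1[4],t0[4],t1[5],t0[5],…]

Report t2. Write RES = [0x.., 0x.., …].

t0 = [0x42, 0x3c, 0xb5, 0xc1, 0xee, 0x2c, 0xd4, 0xdf]
t1 = [0x2c, 0xd4, 0x42, 0xdf, 0x2c, 0xb5, 0x3c, 0xdf]
t2 = [0x2c, 0xee, 0xb5, 0x2c, 0x3c, 0xd4, 0xdf, 0xdf]

RES = [ 0x2c  0xee  0xb5  0x2c  0x3c  0xd4  0xdf  0xdf ]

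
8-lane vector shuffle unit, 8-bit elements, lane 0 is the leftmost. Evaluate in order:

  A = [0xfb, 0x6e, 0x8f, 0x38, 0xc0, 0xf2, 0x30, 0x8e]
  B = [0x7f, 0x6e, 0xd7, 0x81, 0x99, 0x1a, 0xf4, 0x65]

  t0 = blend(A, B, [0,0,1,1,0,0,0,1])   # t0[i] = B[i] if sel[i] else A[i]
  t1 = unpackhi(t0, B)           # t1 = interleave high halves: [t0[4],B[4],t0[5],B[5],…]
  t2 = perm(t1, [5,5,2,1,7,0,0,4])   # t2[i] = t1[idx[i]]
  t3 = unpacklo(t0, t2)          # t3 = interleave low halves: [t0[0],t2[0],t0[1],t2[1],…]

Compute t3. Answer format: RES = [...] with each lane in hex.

t0 = [0xfb, 0x6e, 0xd7, 0x81, 0xc0, 0xf2, 0x30, 0x65]
t1 = [0xc0, 0x99, 0xf2, 0x1a, 0x30, 0xf4, 0x65, 0x65]
t2 = [0xf4, 0xf4, 0xf2, 0x99, 0x65, 0xc0, 0xc0, 0x30]
t3 = [0xfb, 0xf4, 0x6e, 0xf4, 0xd7, 0xf2, 0x81, 0x99]

RES = [0xfb, 0xf4, 0x6e, 0xf4, 0xd7, 0xf2, 0x81, 0x99]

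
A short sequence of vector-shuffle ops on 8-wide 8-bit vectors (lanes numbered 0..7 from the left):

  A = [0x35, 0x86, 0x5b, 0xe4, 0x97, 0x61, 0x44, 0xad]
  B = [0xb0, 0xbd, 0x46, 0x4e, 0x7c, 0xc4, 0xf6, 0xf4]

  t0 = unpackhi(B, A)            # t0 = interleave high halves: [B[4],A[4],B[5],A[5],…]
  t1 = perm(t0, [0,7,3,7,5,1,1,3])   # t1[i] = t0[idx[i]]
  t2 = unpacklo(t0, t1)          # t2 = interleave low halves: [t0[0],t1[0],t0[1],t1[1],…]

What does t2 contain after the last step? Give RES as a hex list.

t0 = [0x7c, 0x97, 0xc4, 0x61, 0xf6, 0x44, 0xf4, 0xad]
t1 = [0x7c, 0xad, 0x61, 0xad, 0x44, 0x97, 0x97, 0x61]
t2 = [0x7c, 0x7c, 0x97, 0xad, 0xc4, 0x61, 0x61, 0xad]

RES = [0x7c, 0x7c, 0x97, 0xad, 0xc4, 0x61, 0x61, 0xad]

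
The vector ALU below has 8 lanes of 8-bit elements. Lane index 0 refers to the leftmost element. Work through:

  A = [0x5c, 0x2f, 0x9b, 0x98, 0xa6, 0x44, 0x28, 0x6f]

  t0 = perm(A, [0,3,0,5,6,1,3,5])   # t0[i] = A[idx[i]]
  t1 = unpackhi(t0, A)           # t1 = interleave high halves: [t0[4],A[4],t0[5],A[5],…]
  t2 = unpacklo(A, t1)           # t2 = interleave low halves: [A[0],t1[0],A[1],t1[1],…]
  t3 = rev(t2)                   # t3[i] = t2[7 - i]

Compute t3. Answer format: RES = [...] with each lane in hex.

t0 = [0x5c, 0x98, 0x5c, 0x44, 0x28, 0x2f, 0x98, 0x44]
t1 = [0x28, 0xa6, 0x2f, 0x44, 0x98, 0x28, 0x44, 0x6f]
t2 = [0x5c, 0x28, 0x2f, 0xa6, 0x9b, 0x2f, 0x98, 0x44]
t3 = [0x44, 0x98, 0x2f, 0x9b, 0xa6, 0x2f, 0x28, 0x5c]

RES = [ 0x44  0x98  0x2f  0x9b  0xa6  0x2f  0x28  0x5c ]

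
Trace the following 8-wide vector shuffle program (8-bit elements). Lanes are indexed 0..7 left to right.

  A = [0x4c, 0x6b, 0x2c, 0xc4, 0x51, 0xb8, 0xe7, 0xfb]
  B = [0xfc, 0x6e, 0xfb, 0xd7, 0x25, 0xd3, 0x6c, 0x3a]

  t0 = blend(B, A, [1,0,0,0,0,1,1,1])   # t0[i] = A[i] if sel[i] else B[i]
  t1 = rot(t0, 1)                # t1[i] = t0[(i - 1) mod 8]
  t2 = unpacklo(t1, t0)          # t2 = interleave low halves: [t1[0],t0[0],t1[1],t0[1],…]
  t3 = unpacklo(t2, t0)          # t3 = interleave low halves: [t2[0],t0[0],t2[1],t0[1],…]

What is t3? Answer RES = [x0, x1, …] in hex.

t0 = [0x4c, 0x6e, 0xfb, 0xd7, 0x25, 0xb8, 0xe7, 0xfb]
t1 = [0xfb, 0x4c, 0x6e, 0xfb, 0xd7, 0x25, 0xb8, 0xe7]
t2 = [0xfb, 0x4c, 0x4c, 0x6e, 0x6e, 0xfb, 0xfb, 0xd7]
t3 = [0xfb, 0x4c, 0x4c, 0x6e, 0x4c, 0xfb, 0x6e, 0xd7]

RES = [0xfb, 0x4c, 0x4c, 0x6e, 0x4c, 0xfb, 0x6e, 0xd7]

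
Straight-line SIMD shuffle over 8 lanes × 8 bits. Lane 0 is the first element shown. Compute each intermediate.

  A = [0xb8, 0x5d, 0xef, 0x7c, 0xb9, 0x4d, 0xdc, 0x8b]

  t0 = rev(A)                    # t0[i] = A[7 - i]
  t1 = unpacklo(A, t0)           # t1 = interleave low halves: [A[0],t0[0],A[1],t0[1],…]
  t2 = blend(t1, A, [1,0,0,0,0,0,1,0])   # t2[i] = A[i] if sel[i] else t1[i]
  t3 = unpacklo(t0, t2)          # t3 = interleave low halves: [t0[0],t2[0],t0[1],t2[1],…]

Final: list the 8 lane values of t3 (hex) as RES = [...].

  t0: 8b dc 4d b9 7c ef 5d b8
  t1: b8 8b 5d dc ef 4d 7c b9
  t2: b8 8b 5d dc ef 4d dc b9
  t3: 8b b8 dc 8b 4d 5d b9 dc

RES = [0x8b, 0xb8, 0xdc, 0x8b, 0x4d, 0x5d, 0xb9, 0xdc]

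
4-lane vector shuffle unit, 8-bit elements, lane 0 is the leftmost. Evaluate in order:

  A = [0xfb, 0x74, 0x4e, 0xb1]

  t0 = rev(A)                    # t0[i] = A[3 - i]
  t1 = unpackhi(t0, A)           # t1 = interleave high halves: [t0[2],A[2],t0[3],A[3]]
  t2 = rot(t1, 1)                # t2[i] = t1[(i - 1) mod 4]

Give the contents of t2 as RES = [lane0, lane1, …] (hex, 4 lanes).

  t0: b1 4e 74 fb
  t1: 74 4e fb b1
  t2: b1 74 4e fb

RES = [0xb1, 0x74, 0x4e, 0xfb]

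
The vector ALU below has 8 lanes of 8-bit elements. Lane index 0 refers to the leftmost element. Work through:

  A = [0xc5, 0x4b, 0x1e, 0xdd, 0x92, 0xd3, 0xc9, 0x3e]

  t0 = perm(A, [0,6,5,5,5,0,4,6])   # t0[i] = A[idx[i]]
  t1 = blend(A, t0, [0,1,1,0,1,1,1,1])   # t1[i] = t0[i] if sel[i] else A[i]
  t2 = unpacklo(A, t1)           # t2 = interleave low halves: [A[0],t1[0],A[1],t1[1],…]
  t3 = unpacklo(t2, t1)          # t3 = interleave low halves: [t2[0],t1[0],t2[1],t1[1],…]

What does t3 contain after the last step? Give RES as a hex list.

  t0: c5 c9 d3 d3 d3 c5 92 c9
  t1: c5 c9 d3 dd d3 c5 92 c9
  t2: c5 c5 4b c9 1e d3 dd dd
  t3: c5 c5 c5 c9 4b d3 c9 dd

RES = [0xc5, 0xc5, 0xc5, 0xc9, 0x4b, 0xd3, 0xc9, 0xdd]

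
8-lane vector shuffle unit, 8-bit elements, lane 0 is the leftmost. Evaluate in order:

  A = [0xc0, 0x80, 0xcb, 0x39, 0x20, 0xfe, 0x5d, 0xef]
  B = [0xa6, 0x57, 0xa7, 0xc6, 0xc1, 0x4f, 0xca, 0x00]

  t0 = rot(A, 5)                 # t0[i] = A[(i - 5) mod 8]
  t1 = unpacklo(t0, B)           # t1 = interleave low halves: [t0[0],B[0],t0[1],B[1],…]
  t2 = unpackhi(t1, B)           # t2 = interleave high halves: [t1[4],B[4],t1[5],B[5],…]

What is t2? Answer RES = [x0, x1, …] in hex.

RES = [0xfe, 0xc1, 0xa7, 0x4f, 0x5d, 0xca, 0xc6, 0x00]

→ t0 |39|20|fe|5d|ef|c0|80|cb|
→ t1 |39|a6|20|57|fe|a7|5d|c6|
→ t2 |fe|c1|a7|4f|5d|ca|c6|00|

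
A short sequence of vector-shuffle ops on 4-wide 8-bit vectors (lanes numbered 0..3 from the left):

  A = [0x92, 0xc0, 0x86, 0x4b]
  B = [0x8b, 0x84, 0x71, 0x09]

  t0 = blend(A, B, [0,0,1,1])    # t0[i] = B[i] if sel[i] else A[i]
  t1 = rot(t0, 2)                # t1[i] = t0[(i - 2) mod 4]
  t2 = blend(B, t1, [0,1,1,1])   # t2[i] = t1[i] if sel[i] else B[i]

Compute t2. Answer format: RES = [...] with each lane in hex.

RES = [0x8b, 0x09, 0x92, 0xc0]

→ t0 |92|c0|71|09|
→ t1 |71|09|92|c0|
→ t2 |8b|09|92|c0|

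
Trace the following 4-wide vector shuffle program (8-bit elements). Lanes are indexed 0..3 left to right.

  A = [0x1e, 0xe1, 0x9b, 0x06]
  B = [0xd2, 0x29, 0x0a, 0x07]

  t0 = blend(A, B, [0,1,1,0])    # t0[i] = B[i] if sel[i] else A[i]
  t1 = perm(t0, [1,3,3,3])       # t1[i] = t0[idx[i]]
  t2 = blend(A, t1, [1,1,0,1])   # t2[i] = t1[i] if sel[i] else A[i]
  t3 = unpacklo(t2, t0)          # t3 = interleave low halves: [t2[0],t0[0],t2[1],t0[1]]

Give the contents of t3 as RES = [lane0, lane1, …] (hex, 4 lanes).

RES = [ 0x29  0x1e  0x06  0x29 ]

t0 = [0x1e, 0x29, 0x0a, 0x06]
t1 = [0x29, 0x06, 0x06, 0x06]
t2 = [0x29, 0x06, 0x9b, 0x06]
t3 = [0x29, 0x1e, 0x06, 0x29]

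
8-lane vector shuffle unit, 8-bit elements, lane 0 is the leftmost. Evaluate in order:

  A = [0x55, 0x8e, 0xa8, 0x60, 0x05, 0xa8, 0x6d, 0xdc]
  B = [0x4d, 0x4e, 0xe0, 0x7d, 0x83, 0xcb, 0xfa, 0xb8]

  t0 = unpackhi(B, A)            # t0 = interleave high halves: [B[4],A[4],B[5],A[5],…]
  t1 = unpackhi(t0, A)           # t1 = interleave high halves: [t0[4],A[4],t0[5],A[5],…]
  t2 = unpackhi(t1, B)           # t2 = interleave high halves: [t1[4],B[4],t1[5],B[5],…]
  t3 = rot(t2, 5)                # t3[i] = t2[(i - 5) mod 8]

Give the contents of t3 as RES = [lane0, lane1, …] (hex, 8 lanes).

→ t0 |83|05|cb|a8|fa|6d|b8|dc|
→ t1 |fa|05|6d|a8|b8|6d|dc|dc|
→ t2 |b8|83|6d|cb|dc|fa|dc|b8|
→ t3 |cb|dc|fa|dc|b8|b8|83|6d|

RES = [ 0xcb  0xdc  0xfa  0xdc  0xb8  0xb8  0x83  0x6d ]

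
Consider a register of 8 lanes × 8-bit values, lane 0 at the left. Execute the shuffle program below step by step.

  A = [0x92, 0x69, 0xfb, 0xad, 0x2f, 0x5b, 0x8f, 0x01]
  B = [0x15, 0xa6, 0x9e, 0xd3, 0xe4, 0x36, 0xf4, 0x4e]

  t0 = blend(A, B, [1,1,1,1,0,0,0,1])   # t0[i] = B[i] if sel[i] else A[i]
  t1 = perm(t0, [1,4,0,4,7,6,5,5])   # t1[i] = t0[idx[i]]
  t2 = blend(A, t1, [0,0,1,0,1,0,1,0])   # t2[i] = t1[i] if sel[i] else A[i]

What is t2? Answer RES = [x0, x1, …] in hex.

t0 = [0x15, 0xa6, 0x9e, 0xd3, 0x2f, 0x5b, 0x8f, 0x4e]
t1 = [0xa6, 0x2f, 0x15, 0x2f, 0x4e, 0x8f, 0x5b, 0x5b]
t2 = [0x92, 0x69, 0x15, 0xad, 0x4e, 0x5b, 0x5b, 0x01]

RES = [0x92, 0x69, 0x15, 0xad, 0x4e, 0x5b, 0x5b, 0x01]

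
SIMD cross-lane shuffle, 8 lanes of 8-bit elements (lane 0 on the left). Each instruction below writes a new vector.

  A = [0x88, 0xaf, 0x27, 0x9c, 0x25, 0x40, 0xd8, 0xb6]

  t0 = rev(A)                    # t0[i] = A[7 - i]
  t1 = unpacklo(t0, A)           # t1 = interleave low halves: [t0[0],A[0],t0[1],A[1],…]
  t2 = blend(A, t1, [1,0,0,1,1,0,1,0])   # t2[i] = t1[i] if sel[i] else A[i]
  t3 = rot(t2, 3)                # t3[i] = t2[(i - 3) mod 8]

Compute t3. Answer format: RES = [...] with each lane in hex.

  t0: b6 d8 40 25 9c 27 af 88
  t1: b6 88 d8 af 40 27 25 9c
  t2: b6 af 27 af 40 40 25 b6
  t3: 40 25 b6 b6 af 27 af 40

RES = [ 0x40  0x25  0xb6  0xb6  0xaf  0x27  0xaf  0x40 ]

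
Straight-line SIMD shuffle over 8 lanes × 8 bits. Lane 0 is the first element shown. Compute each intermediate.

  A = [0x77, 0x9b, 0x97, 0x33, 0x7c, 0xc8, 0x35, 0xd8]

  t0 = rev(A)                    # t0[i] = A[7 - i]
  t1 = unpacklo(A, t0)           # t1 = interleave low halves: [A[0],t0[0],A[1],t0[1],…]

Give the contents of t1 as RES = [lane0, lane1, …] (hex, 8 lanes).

  t0: d8 35 c8 7c 33 97 9b 77
  t1: 77 d8 9b 35 97 c8 33 7c

RES = [0x77, 0xd8, 0x9b, 0x35, 0x97, 0xc8, 0x33, 0x7c]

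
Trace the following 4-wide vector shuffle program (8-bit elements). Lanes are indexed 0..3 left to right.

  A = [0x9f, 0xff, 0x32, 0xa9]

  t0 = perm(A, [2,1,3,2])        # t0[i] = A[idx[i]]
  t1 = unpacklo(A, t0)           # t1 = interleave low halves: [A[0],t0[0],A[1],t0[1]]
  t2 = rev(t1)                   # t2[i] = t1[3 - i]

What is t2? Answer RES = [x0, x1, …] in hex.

  t0: 32 ff a9 32
  t1: 9f 32 ff ff
  t2: ff ff 32 9f

RES = [ 0xff  0xff  0x32  0x9f ]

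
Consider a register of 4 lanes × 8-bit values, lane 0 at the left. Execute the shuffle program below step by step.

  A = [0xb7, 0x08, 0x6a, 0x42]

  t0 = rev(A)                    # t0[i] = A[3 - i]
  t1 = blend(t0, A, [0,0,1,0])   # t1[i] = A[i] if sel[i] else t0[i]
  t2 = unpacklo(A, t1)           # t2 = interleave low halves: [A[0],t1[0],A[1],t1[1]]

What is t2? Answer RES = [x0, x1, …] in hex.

  t0: 42 6a 08 b7
  t1: 42 6a 6a b7
  t2: b7 42 08 6a

RES = [ 0xb7  0x42  0x08  0x6a ]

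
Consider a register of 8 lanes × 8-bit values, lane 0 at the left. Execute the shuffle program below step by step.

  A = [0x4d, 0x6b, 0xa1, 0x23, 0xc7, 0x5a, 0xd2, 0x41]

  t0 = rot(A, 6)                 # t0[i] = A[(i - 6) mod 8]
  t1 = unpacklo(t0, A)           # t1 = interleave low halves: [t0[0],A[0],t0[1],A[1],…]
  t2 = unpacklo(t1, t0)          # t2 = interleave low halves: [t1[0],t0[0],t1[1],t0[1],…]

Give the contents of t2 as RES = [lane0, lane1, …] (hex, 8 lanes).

→ t0 |a1|23|c7|5a|d2|41|4d|6b|
→ t1 |a1|4d|23|6b|c7|a1|5a|23|
→ t2 |a1|a1|4d|23|23|c7|6b|5a|

RES = [0xa1, 0xa1, 0x4d, 0x23, 0x23, 0xc7, 0x6b, 0x5a]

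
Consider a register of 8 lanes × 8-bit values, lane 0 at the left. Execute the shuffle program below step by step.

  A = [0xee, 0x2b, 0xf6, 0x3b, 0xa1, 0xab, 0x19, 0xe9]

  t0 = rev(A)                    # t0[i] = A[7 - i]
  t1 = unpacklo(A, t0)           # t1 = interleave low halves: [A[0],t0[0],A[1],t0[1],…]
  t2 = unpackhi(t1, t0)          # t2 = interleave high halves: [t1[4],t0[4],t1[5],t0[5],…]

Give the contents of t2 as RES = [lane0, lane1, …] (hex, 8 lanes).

→ t0 |e9|19|ab|a1|3b|f6|2b|ee|
→ t1 |ee|e9|2b|19|f6|ab|3b|a1|
→ t2 |f6|3b|ab|f6|3b|2b|a1|ee|

RES = [ 0xf6  0x3b  0xab  0xf6  0x3b  0x2b  0xa1  0xee ]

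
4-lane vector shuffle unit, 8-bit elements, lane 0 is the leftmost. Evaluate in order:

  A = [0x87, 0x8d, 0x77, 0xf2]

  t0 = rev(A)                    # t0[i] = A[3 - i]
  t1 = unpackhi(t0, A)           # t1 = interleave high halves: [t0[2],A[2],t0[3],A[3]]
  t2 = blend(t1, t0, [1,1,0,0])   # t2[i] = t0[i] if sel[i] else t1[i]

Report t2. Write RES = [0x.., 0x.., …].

t0 = [0xf2, 0x77, 0x8d, 0x87]
t1 = [0x8d, 0x77, 0x87, 0xf2]
t2 = [0xf2, 0x77, 0x87, 0xf2]

RES = [ 0xf2  0x77  0x87  0xf2 ]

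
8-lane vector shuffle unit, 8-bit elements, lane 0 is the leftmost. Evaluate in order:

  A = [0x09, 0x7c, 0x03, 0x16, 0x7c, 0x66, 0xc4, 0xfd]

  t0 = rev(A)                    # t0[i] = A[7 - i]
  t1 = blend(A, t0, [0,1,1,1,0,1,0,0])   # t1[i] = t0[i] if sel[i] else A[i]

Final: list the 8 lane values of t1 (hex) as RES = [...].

RES = [ 0x09  0xc4  0x66  0x7c  0x7c  0x03  0xc4  0xfd ]

  t0: fd c4 66 7c 16 03 7c 09
  t1: 09 c4 66 7c 7c 03 c4 fd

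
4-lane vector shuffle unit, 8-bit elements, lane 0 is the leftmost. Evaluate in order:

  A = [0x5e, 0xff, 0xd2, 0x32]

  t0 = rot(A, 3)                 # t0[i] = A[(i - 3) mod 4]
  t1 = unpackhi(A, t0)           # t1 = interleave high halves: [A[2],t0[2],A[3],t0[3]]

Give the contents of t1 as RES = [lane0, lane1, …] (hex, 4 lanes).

t0 = [0xff, 0xd2, 0x32, 0x5e]
t1 = [0xd2, 0x32, 0x32, 0x5e]

RES = [ 0xd2  0x32  0x32  0x5e ]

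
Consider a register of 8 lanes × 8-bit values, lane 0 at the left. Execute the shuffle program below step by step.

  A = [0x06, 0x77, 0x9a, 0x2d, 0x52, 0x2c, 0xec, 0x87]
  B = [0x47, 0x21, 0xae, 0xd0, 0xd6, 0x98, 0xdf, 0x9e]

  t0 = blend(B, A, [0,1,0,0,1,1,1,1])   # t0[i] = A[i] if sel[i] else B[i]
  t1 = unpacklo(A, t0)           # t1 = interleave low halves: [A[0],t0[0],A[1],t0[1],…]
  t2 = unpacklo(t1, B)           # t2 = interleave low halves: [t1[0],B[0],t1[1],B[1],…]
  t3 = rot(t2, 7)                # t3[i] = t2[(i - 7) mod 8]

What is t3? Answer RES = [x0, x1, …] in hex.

RES = [ 0x47  0x47  0x21  0x77  0xae  0x77  0xd0  0x06 ]

t0 = [0x47, 0x77, 0xae, 0xd0, 0x52, 0x2c, 0xec, 0x87]
t1 = [0x06, 0x47, 0x77, 0x77, 0x9a, 0xae, 0x2d, 0xd0]
t2 = [0x06, 0x47, 0x47, 0x21, 0x77, 0xae, 0x77, 0xd0]
t3 = [0x47, 0x47, 0x21, 0x77, 0xae, 0x77, 0xd0, 0x06]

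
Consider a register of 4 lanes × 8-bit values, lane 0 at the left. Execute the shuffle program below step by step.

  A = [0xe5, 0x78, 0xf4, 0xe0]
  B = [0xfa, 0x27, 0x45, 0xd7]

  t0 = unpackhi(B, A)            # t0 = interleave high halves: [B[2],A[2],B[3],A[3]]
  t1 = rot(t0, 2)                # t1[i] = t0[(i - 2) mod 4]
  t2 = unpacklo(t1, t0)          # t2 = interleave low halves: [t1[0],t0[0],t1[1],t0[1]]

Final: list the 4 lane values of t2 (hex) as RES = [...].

→ t0 |45|f4|d7|e0|
→ t1 |d7|e0|45|f4|
→ t2 |d7|45|e0|f4|

RES = [0xd7, 0x45, 0xe0, 0xf4]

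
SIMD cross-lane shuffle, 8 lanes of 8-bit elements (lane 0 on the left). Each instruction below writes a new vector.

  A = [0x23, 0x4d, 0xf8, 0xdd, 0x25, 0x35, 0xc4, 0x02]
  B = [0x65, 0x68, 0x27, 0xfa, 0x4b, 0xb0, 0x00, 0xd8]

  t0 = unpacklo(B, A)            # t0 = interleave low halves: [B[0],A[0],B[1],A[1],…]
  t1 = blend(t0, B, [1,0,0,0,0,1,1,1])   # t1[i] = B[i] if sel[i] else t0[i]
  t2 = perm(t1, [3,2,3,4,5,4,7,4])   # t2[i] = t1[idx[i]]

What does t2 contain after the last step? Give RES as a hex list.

t0 = [0x65, 0x23, 0x68, 0x4d, 0x27, 0xf8, 0xfa, 0xdd]
t1 = [0x65, 0x23, 0x68, 0x4d, 0x27, 0xb0, 0x00, 0xd8]
t2 = [0x4d, 0x68, 0x4d, 0x27, 0xb0, 0x27, 0xd8, 0x27]

RES = [ 0x4d  0x68  0x4d  0x27  0xb0  0x27  0xd8  0x27 ]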